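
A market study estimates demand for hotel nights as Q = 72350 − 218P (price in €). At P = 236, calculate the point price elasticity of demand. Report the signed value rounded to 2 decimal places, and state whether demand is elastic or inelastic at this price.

-2.46; elastic

dQ/dP = −218. At P = 236, Q = 72350 − 218(236) = 20902.
Ed = (dQ/dP)·(P/Q) = −218 × (236/20902) = -2.4613…
|Ed| = 2.46 > 1, so demand is elastic.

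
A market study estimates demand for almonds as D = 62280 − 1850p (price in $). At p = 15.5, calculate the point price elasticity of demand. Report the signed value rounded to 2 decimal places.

dD/dp = −1850. At p = 15.5, D = 62280 − 1850(15.5) = 33605.
Ed = (dD/dp)·(p/D) = −1850 × (15.5/33605) = -0.8532…

-0.85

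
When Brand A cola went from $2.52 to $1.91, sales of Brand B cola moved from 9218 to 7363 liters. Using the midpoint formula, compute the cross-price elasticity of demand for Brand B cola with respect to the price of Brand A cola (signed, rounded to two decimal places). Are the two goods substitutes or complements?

0.81; substitutes

%ΔQ_{Brand B cola} = (7363 − 9218)/avg = -1855/8290.5 = -0.223750…
%ΔP_{Brand A cola} = (1.91 − 2.52)/avg = -0.61/2.215 = -0.275395…
E_cross = (-1855/8290.5) / (-0.61/2.215) = 0.8124…
E_cross > 0 ⇒ the goods are substitutes.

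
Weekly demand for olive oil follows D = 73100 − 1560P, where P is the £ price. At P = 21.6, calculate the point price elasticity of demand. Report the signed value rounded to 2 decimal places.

-0.86

dD/dP = −1560. At P = 21.6, D = 73100 − 1560(21.6) = 39404.
Ed = (dD/dP)·(P/D) = −1560 × (21.6/39404) = -0.8551…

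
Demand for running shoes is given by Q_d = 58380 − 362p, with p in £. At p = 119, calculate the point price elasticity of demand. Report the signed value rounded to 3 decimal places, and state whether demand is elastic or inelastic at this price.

dQ_d/dp = −362. At p = 119, Q_d = 58380 − 362(119) = 15302.
Ed = (dQ_d/dp)·(p/Q_d) = −362 × (119/15302) = -2.81518…
|Ed| = 2.815 > 1, so demand is elastic.

-2.815; elastic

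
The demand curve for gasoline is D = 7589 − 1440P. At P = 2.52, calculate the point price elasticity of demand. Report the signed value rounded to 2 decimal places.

-0.92

dD/dP = −1440. At P = 2.52, D = 7589 − 1440(2.52) = 3960.2.
Ed = (dD/dP)·(P/D) = −1440 × (2.52/3960.2) = -0.9163…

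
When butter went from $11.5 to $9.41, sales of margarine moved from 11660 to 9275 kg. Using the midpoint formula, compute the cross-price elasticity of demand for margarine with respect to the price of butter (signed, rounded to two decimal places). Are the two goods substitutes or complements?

1.14; substitutes

%ΔQ_{margarine} = (9275 − 11660)/avg = -2385/10467.5 = -0.227848…
%ΔP_{butter} = (9.41 − 11.5)/avg = -2.09/10.455 = -0.199904…
E_cross = (-2385/10467.5) / (-2.09/10.455) = 1.1397…
E_cross > 0 ⇒ the goods are substitutes.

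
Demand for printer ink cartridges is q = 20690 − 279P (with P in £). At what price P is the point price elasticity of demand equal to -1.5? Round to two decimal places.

44.49

Ed = −279P/(20690 − 279P). Set this equal to -1.5:
279P = 1.5·(20690 − 279P) ⇒ 279P(1 + 1.5) = 1.5·20690
P = 1.5·20690 / (279·2.5) = 44.4946…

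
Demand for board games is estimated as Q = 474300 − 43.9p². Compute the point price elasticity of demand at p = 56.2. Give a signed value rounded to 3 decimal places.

dQ/dp = −2·43.9·p = -4934.36. At p = 56.2, Q = 335644.484.
Ed = (dQ/dp)·(p/Q) = (-4934.36) × (56.2/335644.484) = -0.82620…

-0.826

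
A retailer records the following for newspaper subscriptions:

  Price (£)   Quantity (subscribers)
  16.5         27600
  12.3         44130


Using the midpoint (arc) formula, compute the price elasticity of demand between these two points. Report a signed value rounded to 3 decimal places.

-1.580

%ΔQ = (44130 − 27600) / [(27600 + 44130)/2] = 16530/35865 = 0.460895…
%ΔP = (12.3 − 16.5) / [(16.5 + 12.3)/2] = -4.2/14.4 = -0.291666…
Arc Ed = %ΔQ / %ΔP = (16530/35865) / (-4.2/14.4) = -1.58021…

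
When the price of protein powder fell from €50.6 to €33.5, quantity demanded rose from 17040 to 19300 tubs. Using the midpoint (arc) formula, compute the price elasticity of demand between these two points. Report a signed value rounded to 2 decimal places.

%ΔQ = (19300 − 17040) / [(17040 + 19300)/2] = 2260/18170 = 0.124380…
%ΔP = (33.5 − 50.6) / [(50.6 + 33.5)/2] = -17.1/42.05 = -0.406658…
Arc Ed = %ΔQ / %ΔP = (2260/18170) / (-17.1/42.05) = -0.3058…

-0.31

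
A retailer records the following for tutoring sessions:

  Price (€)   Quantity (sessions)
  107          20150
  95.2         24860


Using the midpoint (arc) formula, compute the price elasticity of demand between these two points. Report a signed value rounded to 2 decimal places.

-1.79

%ΔQ = (24860 − 20150) / [(20150 + 24860)/2] = 4710/22505 = 0.209286…
%ΔP = (95.2 − 107) / [(107 + 95.2)/2] = -11.8/101.1 = -0.116716…
Arc Ed = %ΔQ / %ΔP = (4710/22505) / (-11.8/101.1) = -1.7931…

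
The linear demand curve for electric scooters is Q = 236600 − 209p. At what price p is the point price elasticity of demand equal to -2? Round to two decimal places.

754.70

Ed = −209p/(236600 − 209p). Set this equal to -2:
209p = 2·(236600 − 209p) ⇒ 209p(1 + 2) = 2·236600
p = 2·236600 / (209·3) = 754.7049…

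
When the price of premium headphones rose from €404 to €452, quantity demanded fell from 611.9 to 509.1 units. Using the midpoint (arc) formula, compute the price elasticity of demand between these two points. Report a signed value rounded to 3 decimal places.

%ΔQ = (509.1 − 611.9) / [(611.9 + 509.1)/2] = -102.8/560.5 = -0.183407…
%ΔP = (452 − 404) / [(404 + 452)/2] = 48/428 = 0.112149…
Arc Ed = %ΔQ / %ΔP = (-102.8/560.5) / (48/428) = -1.63538…

-1.635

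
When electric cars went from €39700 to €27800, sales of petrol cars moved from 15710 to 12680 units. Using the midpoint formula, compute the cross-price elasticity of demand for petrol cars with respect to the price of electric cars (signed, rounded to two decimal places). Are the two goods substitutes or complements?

%ΔQ_{petrol cars} = (12680 − 15710)/avg = -3030/14195 = -0.213455…
%ΔP_{electric cars} = (27800 − 39700)/avg = -11900/33750 = -0.352592…
E_cross = (-3030/14195) / (-11900/33750) = 0.6053…
E_cross > 0 ⇒ the goods are substitutes.

0.61; substitutes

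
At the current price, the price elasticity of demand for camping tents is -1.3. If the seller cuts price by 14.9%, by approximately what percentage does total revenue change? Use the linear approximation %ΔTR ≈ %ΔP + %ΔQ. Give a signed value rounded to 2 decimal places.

+4.47%

%ΔQ ≈ Ed × %ΔP = (-1.3) × (-14.9%) = +19.3700%
%ΔTR ≈ %ΔP + %ΔQ = (-14.9%) + (+19.3700%) = +4.4700%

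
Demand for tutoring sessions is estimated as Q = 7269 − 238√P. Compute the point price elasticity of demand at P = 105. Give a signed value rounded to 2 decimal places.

dQ/dP = −238/(2√P) = -11.6132. At P = 105, Q = 4830.23.
Ed = (dQ/dP)·(P/Q) = (-11.6132) × (105/4830.23) = -0.2524…

-0.25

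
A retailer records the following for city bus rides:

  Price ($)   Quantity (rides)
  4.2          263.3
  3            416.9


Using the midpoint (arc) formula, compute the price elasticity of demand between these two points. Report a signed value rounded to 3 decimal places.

-1.355

%ΔQ = (416.9 − 263.3) / [(263.3 + 416.9)/2] = 153.6/340.1 = 0.451631…
%ΔP = (3 − 4.2) / [(4.2 + 3)/2] = -1.2/3.6 = -0.333333…
Arc Ed = %ΔQ / %ΔP = (153.6/340.1) / (-1.2/3.6) = -1.35489…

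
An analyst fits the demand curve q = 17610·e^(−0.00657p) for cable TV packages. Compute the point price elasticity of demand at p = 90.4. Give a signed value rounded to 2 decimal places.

-0.59

dq/dp = −0.00657·q = -63.883. At p = 90.4, q = 9723.43.
Ed = (dq/dp)·(p/q) = (-63.883) × (90.4/9723.43) = -0.5939…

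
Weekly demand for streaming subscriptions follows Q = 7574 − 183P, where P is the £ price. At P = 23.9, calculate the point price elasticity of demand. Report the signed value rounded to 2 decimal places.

dQ/dP = −183. At P = 23.9, Q = 7574 − 183(23.9) = 3200.3.
Ed = (dQ/dP)·(P/Q) = −183 × (23.9/3200.3) = -1.3666…

-1.37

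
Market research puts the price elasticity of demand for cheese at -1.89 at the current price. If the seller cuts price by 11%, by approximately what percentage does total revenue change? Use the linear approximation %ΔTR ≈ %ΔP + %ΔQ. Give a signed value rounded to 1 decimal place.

%ΔQ ≈ Ed × %ΔP = (-1.89) × (-11%) = +20.7900%
%ΔTR ≈ %ΔP + %ΔQ = (-11%) + (+20.7900%) = +9.7900%

+9.8%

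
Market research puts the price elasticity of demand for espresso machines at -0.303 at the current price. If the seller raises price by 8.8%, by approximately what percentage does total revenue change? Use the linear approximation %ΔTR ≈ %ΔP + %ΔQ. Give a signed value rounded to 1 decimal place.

%ΔQ ≈ Ed × %ΔP = (-0.303) × (+8.8%) = -2.6664%
%ΔTR ≈ %ΔP + %ΔQ = (+8.8%) + (-2.6664%) = +6.1336%

+6.1%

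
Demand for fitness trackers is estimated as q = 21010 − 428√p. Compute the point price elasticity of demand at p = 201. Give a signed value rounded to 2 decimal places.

-0.20

dq/dp = −428/(2√p) = -15.0944. At p = 201, q = 14942.1.
Ed = (dq/dp)·(p/q) = (-15.0944) × (201/14942.1) = -0.2030…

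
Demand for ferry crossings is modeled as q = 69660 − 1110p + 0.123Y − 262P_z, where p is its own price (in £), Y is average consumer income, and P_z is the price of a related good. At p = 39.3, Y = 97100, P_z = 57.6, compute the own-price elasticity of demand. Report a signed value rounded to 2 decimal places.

At the given values, q = 69660 − 1110(39.3) + 0.123(97100) − 262(57.6) = 22889.1.
∂q/∂p = −1110.
E = (-1110) × (39.3/22889.1) = -1.9058…

-1.91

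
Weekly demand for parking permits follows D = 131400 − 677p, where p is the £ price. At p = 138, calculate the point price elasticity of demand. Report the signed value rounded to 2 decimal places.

dD/dp = −677. At p = 138, D = 131400 − 677(138) = 37974.
Ed = (dD/dp)·(p/D) = −677 × (138/37974) = -2.4602…

-2.46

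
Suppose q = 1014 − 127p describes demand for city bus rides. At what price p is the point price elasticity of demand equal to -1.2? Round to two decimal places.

Ed = −127p/(1014 − 127p). Set this equal to -1.2:
127p = 1.2·(1014 − 127p) ⇒ 127p(1 + 1.2) = 1.2·1014
p = 1.2·1014 / (127·2.2) = 4.3550…

4.36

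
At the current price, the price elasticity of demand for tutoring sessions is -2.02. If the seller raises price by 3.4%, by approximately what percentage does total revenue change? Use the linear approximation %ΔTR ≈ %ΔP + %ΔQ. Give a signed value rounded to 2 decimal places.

-3.47%

%ΔQ ≈ Ed × %ΔP = (-2.02) × (+3.4%) = -6.8680%
%ΔTR ≈ %ΔP + %ΔQ = (+3.4%) + (-6.8680%) = -3.4680%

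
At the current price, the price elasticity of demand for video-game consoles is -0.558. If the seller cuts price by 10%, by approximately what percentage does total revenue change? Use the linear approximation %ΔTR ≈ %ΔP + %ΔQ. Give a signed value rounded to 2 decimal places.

-4.42%

%ΔQ ≈ Ed × %ΔP = (-0.558) × (-10%) = +5.5800%
%ΔTR ≈ %ΔP + %ΔQ = (-10%) + (+5.5800%) = -4.4200%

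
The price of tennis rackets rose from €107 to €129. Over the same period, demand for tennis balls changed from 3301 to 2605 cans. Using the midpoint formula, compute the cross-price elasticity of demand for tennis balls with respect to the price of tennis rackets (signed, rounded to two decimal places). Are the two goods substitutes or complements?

-1.26; complements

%ΔQ_{tennis balls} = (2605 − 3301)/avg = -696/2953 = -0.235692…
%ΔP_{tennis rackets} = (129 − 107)/avg = 22/118 = 0.186440…
E_cross = (-696/2953) / (22/118) = -1.2641…
E_cross < 0 ⇒ the goods are complements.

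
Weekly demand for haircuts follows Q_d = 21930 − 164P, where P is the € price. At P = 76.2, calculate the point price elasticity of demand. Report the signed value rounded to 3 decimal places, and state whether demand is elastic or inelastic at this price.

-1.325; elastic

dQ_d/dP = −164. At P = 76.2, Q_d = 21930 − 164(76.2) = 9433.2.
Ed = (dQ_d/dP)·(P/Q_d) = −164 × (76.2/9433.2) = -1.32476…
|Ed| = 1.325 > 1, so demand is elastic.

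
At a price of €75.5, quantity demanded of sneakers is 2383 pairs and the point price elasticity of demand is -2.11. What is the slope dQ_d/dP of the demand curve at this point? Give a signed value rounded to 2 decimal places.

Ed = (dQ_d/dP)·(P/Q_d) ⇒ dQ_d/dP = Ed·Q_d/P = (-2.11)·2383/75.5 = -66.5977…

-66.60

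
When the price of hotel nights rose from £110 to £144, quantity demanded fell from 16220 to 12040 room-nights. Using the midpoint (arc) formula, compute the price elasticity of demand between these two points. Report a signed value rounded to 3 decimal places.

%ΔQ = (12040 − 16220) / [(16220 + 12040)/2] = -4180/14130 = -0.295824…
%ΔP = (144 − 110) / [(110 + 144)/2] = 34/127 = 0.267716…
Arc Ed = %ΔQ / %ΔP = (-4180/14130) / (34/127) = -1.10499…

-1.105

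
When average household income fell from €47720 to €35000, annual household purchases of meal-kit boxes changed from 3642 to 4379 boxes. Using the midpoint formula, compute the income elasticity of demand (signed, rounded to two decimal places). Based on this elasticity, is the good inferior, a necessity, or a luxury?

%ΔQ = (4379 − 3642)/[( 3642 + 4379)/2] = 737/4010.5 = 0.183767…
%ΔIncome = (35000 − 47720)/[( 47720 + 35000)/2] = -12720/41360 = -0.307543…
E_income = (737/4010.5) / (-12720/41360) = -0.5975…
E_income < 0 ⇒ inferior good.

-0.60; inferior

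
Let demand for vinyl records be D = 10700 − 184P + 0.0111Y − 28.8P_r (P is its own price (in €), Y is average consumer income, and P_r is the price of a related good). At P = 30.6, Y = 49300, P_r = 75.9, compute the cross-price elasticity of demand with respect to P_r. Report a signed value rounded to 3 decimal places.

At the given values, D = 10700 − 184(30.6) + 0.0111(49300) − 28.8(75.9) = 3430.91.
∂D/∂P_r = -28.8.
E = (-28.8) × (75.9/3430.91) = -0.63712…

-0.637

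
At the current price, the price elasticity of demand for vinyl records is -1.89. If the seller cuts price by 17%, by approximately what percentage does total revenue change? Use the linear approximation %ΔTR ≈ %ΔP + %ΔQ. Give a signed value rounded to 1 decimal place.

%ΔQ ≈ Ed × %ΔP = (-1.89) × (-17%) = +32.1300%
%ΔTR ≈ %ΔP + %ΔQ = (-17%) + (+32.1300%) = +15.1300%

+15.1%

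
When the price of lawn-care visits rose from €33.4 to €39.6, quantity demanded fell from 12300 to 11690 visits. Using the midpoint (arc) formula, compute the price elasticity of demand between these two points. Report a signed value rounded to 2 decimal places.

%ΔQ = (11690 − 12300) / [(12300 + 11690)/2] = -610/11995 = -0.050854…
%ΔP = (39.6 − 33.4) / [(33.4 + 39.6)/2] = 6.2/36.5 = 0.169863…
Arc Ed = %ΔQ / %ΔP = (-610/11995) / (6.2/36.5) = -0.2993…

-0.30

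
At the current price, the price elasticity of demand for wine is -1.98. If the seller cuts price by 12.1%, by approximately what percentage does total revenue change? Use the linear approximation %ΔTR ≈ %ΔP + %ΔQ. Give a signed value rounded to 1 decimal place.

%ΔQ ≈ Ed × %ΔP = (-1.98) × (-12.1%) = +23.9580%
%ΔTR ≈ %ΔP + %ΔQ = (-12.1%) + (+23.9580%) = +11.8580%

+11.9%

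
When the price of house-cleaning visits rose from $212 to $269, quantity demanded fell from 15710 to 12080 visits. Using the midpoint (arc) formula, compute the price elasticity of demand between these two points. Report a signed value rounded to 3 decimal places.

-1.102

%ΔQ = (12080 − 15710) / [(15710 + 12080)/2] = -3630/13895 = -0.261245…
%ΔP = (269 − 212) / [(212 + 269)/2] = 57/240.5 = 0.237006…
Arc Ed = %ΔQ / %ΔP = (-3630/13895) / (57/240.5) = -1.10227…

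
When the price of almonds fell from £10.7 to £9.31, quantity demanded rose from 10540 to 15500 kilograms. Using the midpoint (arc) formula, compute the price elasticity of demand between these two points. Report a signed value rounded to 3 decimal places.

-2.742

%ΔQ = (15500 − 10540) / [(10540 + 15500)/2] = 4960/13020 = 0.380952…
%ΔP = (9.31 − 10.7) / [(10.7 + 9.31)/2] = -1.39/10.005 = -0.138930…
Arc Ed = %ΔQ / %ΔP = (4960/13020) / (-1.39/10.005) = -2.74203…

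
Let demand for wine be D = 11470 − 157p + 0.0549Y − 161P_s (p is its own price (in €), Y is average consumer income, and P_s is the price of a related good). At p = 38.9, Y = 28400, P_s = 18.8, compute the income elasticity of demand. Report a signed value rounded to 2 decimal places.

0.40

At the given values, D = 11470 − 157(38.9) + 0.0549(28400) − 161(18.8) = 3895.06.
∂D/∂Y = 0.0549.
E = (0.0549) × (28400/3895.06) = 0.4002…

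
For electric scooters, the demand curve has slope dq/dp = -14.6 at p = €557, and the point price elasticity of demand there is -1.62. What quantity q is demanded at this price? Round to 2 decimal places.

5019.88

Ed = (dq/dp)·(p/q) ⇒ q = (dq/dp)·p/Ed = (-14.6)·557/(-1.62) = 5019.8765…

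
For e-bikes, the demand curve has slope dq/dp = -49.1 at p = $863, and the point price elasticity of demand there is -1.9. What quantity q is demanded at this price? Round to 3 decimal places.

Ed = (dq/dp)·(p/q) ⇒ q = (dq/dp)·p/Ed = (-49.1)·863/(-1.9) = 22301.73684…

22301.737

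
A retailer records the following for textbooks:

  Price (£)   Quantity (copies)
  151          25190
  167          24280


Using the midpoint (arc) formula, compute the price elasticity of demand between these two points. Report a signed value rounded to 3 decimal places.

-0.366

%ΔQ = (24280 − 25190) / [(25190 + 24280)/2] = -910/24735 = -0.036789…
%ΔP = (167 − 151) / [(151 + 167)/2] = 16/159 = 0.100628…
Arc Ed = %ΔQ / %ΔP = (-910/24735) / (16/159) = -0.36560…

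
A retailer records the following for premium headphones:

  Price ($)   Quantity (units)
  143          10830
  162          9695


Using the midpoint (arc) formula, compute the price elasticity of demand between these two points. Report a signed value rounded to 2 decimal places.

-0.89

%ΔQ = (9695 − 10830) / [(10830 + 9695)/2] = -1135/10262.5 = -0.110596…
%ΔP = (162 − 143) / [(143 + 162)/2] = 19/152.5 = 0.124590…
Arc Ed = %ΔQ / %ΔP = (-1135/10262.5) / (19/152.5) = -0.8876…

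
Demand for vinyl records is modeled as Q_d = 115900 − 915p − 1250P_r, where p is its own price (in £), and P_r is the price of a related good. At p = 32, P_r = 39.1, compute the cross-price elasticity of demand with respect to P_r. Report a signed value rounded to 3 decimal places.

-1.295

At the given values, Q_d = 115900 − 915(32) − 1250(39.1) = 37745.
∂Q_d/∂P_r = -1250.
E = (-1250) × (39.1/37745) = -1.29487…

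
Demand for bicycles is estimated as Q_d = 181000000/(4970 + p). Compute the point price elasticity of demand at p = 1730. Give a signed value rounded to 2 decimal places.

-0.26

dQ_d/dp = −181000000/(4970 + p)² = -4.03208. At p = 1730, Q_d = 27014.9.
Ed = (dQ_d/dp)·(p/Q_d) = (-4.03208) × (1730/27014.9) = -0.2582…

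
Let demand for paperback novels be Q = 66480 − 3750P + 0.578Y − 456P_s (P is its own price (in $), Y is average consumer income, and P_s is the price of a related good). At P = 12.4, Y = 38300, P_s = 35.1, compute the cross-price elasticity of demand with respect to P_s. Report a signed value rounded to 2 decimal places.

-0.61

At the given values, Q = 66480 − 3750(12.4) + 0.578(38300) − 456(35.1) = 26111.8.
∂Q/∂P_s = -456.
E = (-456) × (35.1/26111.8) = -0.6129…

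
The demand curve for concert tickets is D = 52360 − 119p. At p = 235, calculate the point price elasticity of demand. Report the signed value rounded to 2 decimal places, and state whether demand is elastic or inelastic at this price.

dD/dp = −119. At p = 235, D = 52360 − 119(235) = 24395.
Ed = (dD/dp)·(p/D) = −119 × (235/24395) = -1.1463…
|Ed| = 1.15 > 1, so demand is elastic.

-1.15; elastic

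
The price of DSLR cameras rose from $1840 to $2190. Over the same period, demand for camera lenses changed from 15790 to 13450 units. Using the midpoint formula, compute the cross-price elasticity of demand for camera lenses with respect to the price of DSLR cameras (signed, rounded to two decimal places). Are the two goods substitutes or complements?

-0.92; complements

%ΔQ_{camera lenses} = (13450 − 15790)/avg = -2340/14620 = -0.160054…
%ΔP_{DSLR cameras} = (2190 − 1840)/avg = 350/2015 = 0.173697…
E_cross = (-2340/14620) / (350/2015) = -0.9214…
E_cross < 0 ⇒ the goods are complements.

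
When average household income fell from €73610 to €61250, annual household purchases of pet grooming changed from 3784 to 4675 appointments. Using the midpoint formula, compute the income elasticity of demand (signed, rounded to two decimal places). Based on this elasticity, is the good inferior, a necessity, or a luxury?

%ΔQ = (4675 − 3784)/[( 3784 + 4675)/2] = 891/4229.5 = 0.210663…
%ΔIncome = (61250 − 73610)/[( 73610 + 61250)/2] = -12360/67430 = -0.183301…
E_income = (891/4229.5) / (-12360/67430) = -1.1492…
E_income < 0 ⇒ inferior good.

-1.15; inferior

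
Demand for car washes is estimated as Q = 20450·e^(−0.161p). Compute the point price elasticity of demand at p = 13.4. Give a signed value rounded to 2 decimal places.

dQ/dp = −0.161·Q = -380.691. At p = 13.4, Q = 2364.54.
Ed = (dQ/dp)·(p/Q) = (-380.691) × (13.4/2364.54) = -2.1574

-2.16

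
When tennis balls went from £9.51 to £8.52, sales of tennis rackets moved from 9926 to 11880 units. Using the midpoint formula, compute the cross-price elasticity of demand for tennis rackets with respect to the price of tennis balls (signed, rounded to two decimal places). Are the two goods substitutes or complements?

%ΔQ_{tennis rackets} = (11880 − 9926)/avg = 1954/10903 = 0.179216…
%ΔP_{tennis balls} = (8.52 − 9.51)/avg = -0.99/9.015 = -0.109816…
E_cross = (1954/10903) / (-0.99/9.015) = -1.6319…
E_cross < 0 ⇒ the goods are complements.

-1.63; complements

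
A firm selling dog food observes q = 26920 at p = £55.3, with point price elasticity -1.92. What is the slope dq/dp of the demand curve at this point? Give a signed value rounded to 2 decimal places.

Ed = (dq/dp)·(p/q) ⇒ dq/dp = Ed·q/p = (-1.92)·26920/55.3 = -934.6546…

-934.65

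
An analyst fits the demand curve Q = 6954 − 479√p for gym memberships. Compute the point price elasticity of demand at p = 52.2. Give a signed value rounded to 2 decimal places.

dQ/dp = −479/(2√p) = -33.149. At p = 52.2, Q = 3493.25.
Ed = (dQ/dp)·(p/Q) = (-33.149) × (52.2/3493.25) = -0.4953…

-0.50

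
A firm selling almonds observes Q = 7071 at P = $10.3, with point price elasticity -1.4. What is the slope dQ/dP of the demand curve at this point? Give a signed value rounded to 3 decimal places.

Ed = (dQ/dP)·(P/Q) ⇒ dQ/dP = Ed·Q/P = (-1.4)·7071/10.3 = -961.10679…

-961.107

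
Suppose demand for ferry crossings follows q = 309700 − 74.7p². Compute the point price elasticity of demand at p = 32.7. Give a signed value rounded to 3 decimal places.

dq/dp = −2·74.7·p = -4885.38. At p = 32.7, q = 229824.037.
Ed = (dq/dp)·(p/q) = (-4885.38) × (32.7/229824.037) = -0.69510…

-0.695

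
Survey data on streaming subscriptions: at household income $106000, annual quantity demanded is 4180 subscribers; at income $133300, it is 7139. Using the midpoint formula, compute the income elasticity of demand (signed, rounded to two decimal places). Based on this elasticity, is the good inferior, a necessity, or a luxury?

2.29; luxury

%ΔQ = (7139 − 4180)/[( 4180 + 7139)/2] = 2959/5659.5 = 0.522837…
%ΔIncome = (133300 − 106000)/[( 106000 + 133300)/2] = 27300/119650 = 0.228165…
E_income = (2959/5659.5) / (27300/119650) = 2.2914…
E_income > 1 ⇒ normal good, luxury.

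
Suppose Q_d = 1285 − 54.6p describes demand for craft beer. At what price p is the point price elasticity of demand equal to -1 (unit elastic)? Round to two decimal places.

Ed = −54.6p/(1285 − 54.6p). Set this equal to -1:
54.6p = 1·(1285 − 54.6p) ⇒ 54.6p(1 + 1) = 1·1285
p = 1·1285 / (54.6·2) = 11.7673…

11.77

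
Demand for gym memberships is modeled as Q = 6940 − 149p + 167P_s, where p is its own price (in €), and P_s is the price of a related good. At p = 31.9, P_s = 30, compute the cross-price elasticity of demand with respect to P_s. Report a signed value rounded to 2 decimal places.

0.70

At the given values, Q = 6940 − 149(31.9) + 167(30) = 7196.9.
∂Q/∂P_s = 167.
E = (167) × (30/7196.9) = 0.6961…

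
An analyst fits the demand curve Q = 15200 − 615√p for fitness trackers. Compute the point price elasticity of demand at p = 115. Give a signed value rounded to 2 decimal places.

dQ/dp = −615/(2√p) = -28.6745. At p = 115, Q = 8604.86.
Ed = (dQ/dp)·(p/Q) = (-28.6745) × (115/8604.86) = -0.3832…

-0.38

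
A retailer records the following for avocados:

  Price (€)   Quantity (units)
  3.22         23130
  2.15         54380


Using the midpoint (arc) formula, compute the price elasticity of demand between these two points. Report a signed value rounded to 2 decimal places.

-2.02

%ΔQ = (54380 − 23130) / [(23130 + 54380)/2] = 31250/38755 = 0.806347…
%ΔP = (2.15 − 3.22) / [(3.22 + 2.15)/2] = -1.07/2.685 = -0.398510…
Arc Ed = %ΔQ / %ΔP = (31250/38755) / (-1.07/2.685) = -2.0234…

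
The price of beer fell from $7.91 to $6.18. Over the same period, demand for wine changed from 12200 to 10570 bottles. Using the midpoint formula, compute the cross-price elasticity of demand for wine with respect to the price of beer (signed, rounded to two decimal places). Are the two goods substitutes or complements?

0.58; substitutes

%ΔQ_{wine} = (10570 − 12200)/avg = -1630/11385 = -0.143170…
%ΔP_{beer} = (6.18 − 7.91)/avg = -1.73/7.045 = -0.245564…
E_cross = (-1630/11385) / (-1.73/7.045) = 0.5830…
E_cross > 0 ⇒ the goods are substitutes.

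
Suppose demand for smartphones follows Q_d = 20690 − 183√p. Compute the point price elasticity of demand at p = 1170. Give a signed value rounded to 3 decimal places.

dQ_d/dp = −183/(2√p) = -2.67503. At p = 1170, Q_d = 14430.4.
Ed = (dQ_d/dp)·(p/Q_d) = (-2.67503) × (1170/14430.4) = -0.21688…

-0.217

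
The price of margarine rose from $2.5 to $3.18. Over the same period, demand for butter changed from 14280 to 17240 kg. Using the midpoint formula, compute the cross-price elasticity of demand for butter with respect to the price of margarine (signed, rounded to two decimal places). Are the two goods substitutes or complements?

0.78; substitutes

%ΔQ_{butter} = (17240 − 14280)/avg = 2960/15760 = 0.187817…
%ΔP_{margarine} = (3.18 − 2.5)/avg = 0.68/2.84 = 0.239436…
E_cross = (2960/15760) / (0.68/2.84) = 0.7844…
E_cross > 0 ⇒ the goods are substitutes.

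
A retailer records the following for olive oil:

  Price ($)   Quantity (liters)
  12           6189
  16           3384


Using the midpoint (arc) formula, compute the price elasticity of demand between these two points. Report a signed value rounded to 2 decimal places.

%ΔQ = (3384 − 6189) / [(6189 + 3384)/2] = -2805/4786.5 = -0.586023…
%ΔP = (16 − 12) / [(12 + 16)/2] = 4/14 = 0.285714…
Arc Ed = %ΔQ / %ΔP = (-2805/4786.5) / (4/14) = -2.0510…

-2.05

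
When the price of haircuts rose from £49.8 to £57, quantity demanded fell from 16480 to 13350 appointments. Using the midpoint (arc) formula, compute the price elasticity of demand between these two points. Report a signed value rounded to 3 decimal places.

%ΔQ = (13350 − 16480) / [(16480 + 13350)/2] = -3130/14915 = -0.209855…
%ΔP = (57 − 49.8) / [(49.8 + 57)/2] = 7.2/53.4 = 0.134831…
Arc Ed = %ΔQ / %ΔP = (-3130/14915) / (7.2/53.4) = -1.55643…

-1.556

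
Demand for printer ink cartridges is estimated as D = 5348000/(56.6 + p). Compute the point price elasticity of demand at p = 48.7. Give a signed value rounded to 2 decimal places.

-0.46

dD/dp = −5348000/(56.6 + p)² = -482.319. At p = 48.7, D = 50788.2.
Ed = (dD/dp)·(p/D) = (-482.319) × (48.7/50788.2) = -0.4624…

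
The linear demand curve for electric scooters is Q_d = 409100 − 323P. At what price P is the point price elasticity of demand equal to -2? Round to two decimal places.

844.38

Ed = −323P/(409100 − 323P). Set this equal to -2:
323P = 2·(409100 − 323P) ⇒ 323P(1 + 2) = 2·409100
P = 2·409100 / (323·3) = 844.3756…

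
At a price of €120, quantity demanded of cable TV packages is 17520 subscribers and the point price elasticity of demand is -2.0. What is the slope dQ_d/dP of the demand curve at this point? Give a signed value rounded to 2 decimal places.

-292.00

Ed = (dQ_d/dP)·(P/Q_d) ⇒ dQ_d/dP = Ed·Q_d/P = (-2.0)·17520/120 = -292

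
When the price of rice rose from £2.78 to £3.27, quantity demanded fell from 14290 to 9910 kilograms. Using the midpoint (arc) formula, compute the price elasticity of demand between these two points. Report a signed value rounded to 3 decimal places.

%ΔQ = (9910 − 14290) / [(14290 + 9910)/2] = -4380/12100 = -0.361983…
%ΔP = (3.27 − 2.78) / [(2.78 + 3.27)/2] = 0.49/3.025 = 0.161983…
Arc Ed = %ΔQ / %ΔP = (-4380/12100) / (0.49/3.025) = -2.23469…

-2.235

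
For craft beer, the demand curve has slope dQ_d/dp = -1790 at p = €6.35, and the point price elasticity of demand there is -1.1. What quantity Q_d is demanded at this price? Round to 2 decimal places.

Ed = (dQ_d/dp)·(p/Q_d) ⇒ Q_d = (dQ_d/dp)·p/Ed = (-1790)·6.35/(-1.1) = 10333.1818…

10333.18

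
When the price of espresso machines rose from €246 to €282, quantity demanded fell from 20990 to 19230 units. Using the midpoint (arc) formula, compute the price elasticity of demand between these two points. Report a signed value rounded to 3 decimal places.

%ΔQ = (19230 − 20990) / [(20990 + 19230)/2] = -1760/20110 = -0.087518…
%ΔP = (282 − 246) / [(246 + 282)/2] = 36/264 = 0.136363…
Arc Ed = %ΔQ / %ΔP = (-1760/20110) / (36/264) = -0.64180…

-0.642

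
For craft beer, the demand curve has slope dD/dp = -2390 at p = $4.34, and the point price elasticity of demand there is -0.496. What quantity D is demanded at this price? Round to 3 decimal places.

20912.500

Ed = (dD/dp)·(p/D) ⇒ D = (dD/dp)·p/Ed = (-2390)·4.34/(-0.496) = 20912.5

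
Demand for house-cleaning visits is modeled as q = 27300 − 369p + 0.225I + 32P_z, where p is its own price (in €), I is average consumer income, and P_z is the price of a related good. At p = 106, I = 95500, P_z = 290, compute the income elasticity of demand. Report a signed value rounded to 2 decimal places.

At the given values, q = 27300 − 369(106) + 0.225(95500) + 32(290) = 18953.5.
∂q/∂I = 0.225.
E = (0.225) × (95500/18953.5) = 1.1336…

1.13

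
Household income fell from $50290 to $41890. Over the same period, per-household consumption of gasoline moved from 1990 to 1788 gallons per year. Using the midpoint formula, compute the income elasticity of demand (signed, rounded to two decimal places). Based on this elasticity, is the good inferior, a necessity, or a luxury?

0.59; necessity

%ΔQ = (1788 − 1990)/[( 1990 + 1788)/2] = -202/1889 = -0.106934…
%ΔIncome = (41890 − 50290)/[( 50290 + 41890)/2] = -8400/46090 = -0.182252…
E_income = (-202/1889) / (-8400/46090) = 0.5867…
0 < E_income < 1 ⇒ normal good, necessity.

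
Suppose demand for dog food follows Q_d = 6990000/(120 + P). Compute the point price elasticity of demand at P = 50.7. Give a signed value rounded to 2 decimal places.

dQ_d/dP = −6990000/(120 + P)² = -239.889. At P = 50.7, Q_d = 40949.
Ed = (dQ_d/dP)·(P/Q_d) = (-239.889) × (50.7/40949) = -0.2970…

-0.30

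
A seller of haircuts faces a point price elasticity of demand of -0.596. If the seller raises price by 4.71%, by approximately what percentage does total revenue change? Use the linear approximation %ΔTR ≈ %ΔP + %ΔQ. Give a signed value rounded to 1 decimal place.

%ΔQ ≈ Ed × %ΔP = (-0.596) × (+4.71%) = -2.8072%
%ΔTR ≈ %ΔP + %ΔQ = (+4.71%) + (-2.8072%) = +1.9028%

+1.9%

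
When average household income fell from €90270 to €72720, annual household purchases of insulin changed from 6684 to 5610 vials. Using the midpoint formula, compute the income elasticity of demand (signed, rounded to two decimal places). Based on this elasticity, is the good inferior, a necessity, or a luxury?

%ΔQ = (5610 − 6684)/[( 6684 + 5610)/2] = -1074/6147 = -0.174719…
%ΔIncome = (72720 − 90270)/[( 90270 + 72720)/2] = -17550/81495 = -0.215350…
E_income = (-1074/6147) / (-17550/81495) = 0.8113…
0 < E_income < 1 ⇒ normal good, necessity.

0.81; necessity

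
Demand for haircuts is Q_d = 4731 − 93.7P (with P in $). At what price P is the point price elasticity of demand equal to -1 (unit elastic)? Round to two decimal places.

25.25

Ed = −93.7P/(4731 − 93.7P). Set this equal to -1:
93.7P = 1·(4731 − 93.7P) ⇒ 93.7P(1 + 1) = 1·4731
P = 1·4731 / (93.7·2) = 25.2454…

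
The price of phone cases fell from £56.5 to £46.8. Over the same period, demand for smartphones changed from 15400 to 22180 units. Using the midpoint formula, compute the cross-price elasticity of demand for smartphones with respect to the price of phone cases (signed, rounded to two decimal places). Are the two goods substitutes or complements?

-1.92; complements

%ΔQ_{smartphones} = (22180 − 15400)/avg = 6780/18790 = 0.360830…
%ΔP_{phone cases} = (46.8 − 56.5)/avg = -9.7/51.65 = -0.187802…
E_cross = (6780/18790) / (-9.7/51.65) = -1.9213…
E_cross < 0 ⇒ the goods are complements.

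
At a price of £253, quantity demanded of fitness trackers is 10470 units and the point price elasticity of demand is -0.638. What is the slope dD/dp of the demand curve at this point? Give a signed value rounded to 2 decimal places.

-26.40

Ed = (dD/dp)·(p/D) ⇒ dD/dp = Ed·D/p = (-0.638)·10470/253 = -26.4026…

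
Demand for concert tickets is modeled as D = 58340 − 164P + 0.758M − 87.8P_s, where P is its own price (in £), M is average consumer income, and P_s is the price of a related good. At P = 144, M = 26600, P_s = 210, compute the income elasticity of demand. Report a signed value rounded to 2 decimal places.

0.55

At the given values, D = 58340 − 164(144) + 0.758(26600) − 87.8(210) = 36448.8.
∂D/∂M = 0.758.
E = (0.758) × (26600/36448.8) = 0.5531…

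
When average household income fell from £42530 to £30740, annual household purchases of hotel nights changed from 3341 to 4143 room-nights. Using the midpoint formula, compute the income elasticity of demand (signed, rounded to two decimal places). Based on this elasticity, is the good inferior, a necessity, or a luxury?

%ΔQ = (4143 − 3341)/[( 3341 + 4143)/2] = 802/3742 = 0.214323…
%ΔIncome = (30740 − 42530)/[( 42530 + 30740)/2] = -11790/36635 = -0.321823…
E_income = (802/3742) / (-11790/36635) = -0.6659…
E_income < 0 ⇒ inferior good.

-0.67; inferior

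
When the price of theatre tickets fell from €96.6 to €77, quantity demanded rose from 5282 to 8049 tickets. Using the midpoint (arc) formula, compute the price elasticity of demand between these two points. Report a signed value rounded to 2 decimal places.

%ΔQ = (8049 − 5282) / [(5282 + 8049)/2] = 2767/6665.5 = 0.415122…
%ΔP = (77 − 96.6) / [(96.6 + 77)/2] = -19.6/86.8 = -0.225806…
Arc Ed = %ΔQ / %ΔP = (2767/6665.5) / (-19.6/86.8) = -1.8384…

-1.84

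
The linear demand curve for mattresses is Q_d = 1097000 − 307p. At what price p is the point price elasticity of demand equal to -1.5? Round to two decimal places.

Ed = −307p/(1097000 − 307p). Set this equal to -1.5:
307p = 1.5·(1097000 − 307p) ⇒ 307p(1 + 1.5) = 1.5·1097000
p = 1.5·1097000 / (307·2.5) = 2143.9739…

2143.97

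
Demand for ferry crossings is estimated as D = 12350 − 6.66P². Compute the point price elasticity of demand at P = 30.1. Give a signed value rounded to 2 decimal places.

-1.91

dD/dP = −2·6.66·P = -400.932. At P = 30.1, D = 6315.9734.
Ed = (dD/dP)·(P/D) = (-400.932) × (30.1/6315.9734) = -1.9107…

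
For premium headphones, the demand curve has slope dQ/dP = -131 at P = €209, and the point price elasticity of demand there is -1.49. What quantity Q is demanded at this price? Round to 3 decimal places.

18375.168

Ed = (dQ/dP)·(P/Q) ⇒ Q = (dQ/dP)·P/Ed = (-131)·209/(-1.49) = 18375.16778…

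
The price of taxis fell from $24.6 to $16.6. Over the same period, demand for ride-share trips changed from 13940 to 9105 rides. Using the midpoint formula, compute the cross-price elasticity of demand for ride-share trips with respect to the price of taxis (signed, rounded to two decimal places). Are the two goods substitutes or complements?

%ΔQ_{ride-share trips} = (9105 − 13940)/avg = -4835/11522.5 = -0.419613…
%ΔP_{taxis} = (16.6 − 24.6)/avg = -8/20.6 = -0.388349…
E_cross = (-4835/11522.5) / (-8/20.6) = 1.0805…
E_cross > 0 ⇒ the goods are substitutes.

1.08; substitutes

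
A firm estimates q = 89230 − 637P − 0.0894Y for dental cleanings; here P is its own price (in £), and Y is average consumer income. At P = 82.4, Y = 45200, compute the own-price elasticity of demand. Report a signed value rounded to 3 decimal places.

At the given values, q = 89230 − 637(82.4) − 0.0894(45200) = 32700.32.
∂q/∂P = −637.
E = (-637) × (82.4/32700.32) = -1.60514…

-1.605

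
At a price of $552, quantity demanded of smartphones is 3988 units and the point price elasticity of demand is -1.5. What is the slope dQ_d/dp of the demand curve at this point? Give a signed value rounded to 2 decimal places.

-10.84

Ed = (dQ_d/dp)·(p/Q_d) ⇒ dQ_d/dp = Ed·Q_d/p = (-1.5)·3988/552 = -10.8369…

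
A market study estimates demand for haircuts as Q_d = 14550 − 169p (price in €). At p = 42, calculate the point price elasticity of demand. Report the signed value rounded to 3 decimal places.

-0.952

dQ_d/dp = −169. At p = 42, Q_d = 14550 − 169(42) = 7452.
Ed = (dQ_d/dp)·(p/Q_d) = −169 × (42/7452) = -0.95249…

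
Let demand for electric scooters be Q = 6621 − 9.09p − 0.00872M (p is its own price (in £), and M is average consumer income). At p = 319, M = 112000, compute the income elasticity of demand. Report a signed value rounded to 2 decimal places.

At the given values, Q = 6621 − 9.09(319) − 0.00872(112000) = 2744.65.
∂Q/∂M = -0.00872.
E = (-0.00872) × (112000/2744.65) = -0.3558…

-0.36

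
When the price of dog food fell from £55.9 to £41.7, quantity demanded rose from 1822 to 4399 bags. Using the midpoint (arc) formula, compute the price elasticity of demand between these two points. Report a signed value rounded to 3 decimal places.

%ΔQ = (4399 − 1822) / [(1822 + 4399)/2] = 2577/3110.5 = 0.828484…
%ΔP = (41.7 − 55.9) / [(55.9 + 41.7)/2] = -14.2/48.8 = -0.290983…
Arc Ed = %ΔQ / %ΔP = (2577/3110.5) / (-14.2/48.8) = -2.84718…

-2.847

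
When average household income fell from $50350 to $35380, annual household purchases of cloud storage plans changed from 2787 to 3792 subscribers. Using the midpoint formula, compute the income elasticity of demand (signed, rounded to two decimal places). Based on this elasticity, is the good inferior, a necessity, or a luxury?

%ΔQ = (3792 − 2787)/[( 2787 + 3792)/2] = 1005/3289.5 = 0.305517…
%ΔIncome = (35380 − 50350)/[( 50350 + 35380)/2] = -14970/42865 = -0.349235…
E_income = (1005/3289.5) / (-14970/42865) = -0.8748…
E_income < 0 ⇒ inferior good.

-0.87; inferior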